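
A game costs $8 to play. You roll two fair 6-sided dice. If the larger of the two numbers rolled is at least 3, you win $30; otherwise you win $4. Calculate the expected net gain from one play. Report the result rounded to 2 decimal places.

E[payout] = (1/9)·4 + (8/9)·30 = 244/9
Expected profit = 244/9 − 8 = 172/9 ≈ $19.11

$19.11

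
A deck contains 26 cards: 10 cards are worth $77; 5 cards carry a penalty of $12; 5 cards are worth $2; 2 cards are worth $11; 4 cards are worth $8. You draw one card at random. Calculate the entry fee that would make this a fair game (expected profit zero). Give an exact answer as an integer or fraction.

387/13 dollars

E[payout] = (10/26)·77 + (5/26)·(-12) + (5/26)·2 + (2/26)·11 + (4/26)·8 = 387/13
Fair fee = E[payout] = 387/13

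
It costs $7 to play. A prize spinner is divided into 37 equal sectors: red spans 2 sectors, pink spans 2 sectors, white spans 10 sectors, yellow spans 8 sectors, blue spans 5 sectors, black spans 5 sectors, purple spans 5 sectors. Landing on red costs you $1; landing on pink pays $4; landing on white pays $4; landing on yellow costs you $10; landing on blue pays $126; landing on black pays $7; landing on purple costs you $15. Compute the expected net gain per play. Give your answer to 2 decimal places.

$8.03

E[payout] = (2/37)·(-1) + (2/37)·4 + (10/37)·4 + (8/37)·(-10) + (5/37)·126 + (5/37)·7 + (5/37)·(-15) = 556/37
Expected profit = 556/37 − 7 = 297/37 ≈ $8.03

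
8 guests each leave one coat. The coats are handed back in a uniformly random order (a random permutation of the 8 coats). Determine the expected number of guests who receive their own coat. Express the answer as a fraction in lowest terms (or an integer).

Let Xᵢ = 1 if person i gets their own coat. For each i, P(Xᵢ=1) = 1/8.
By linearity of expectation, E[X₁+…+X_8] = 8·(1/8) = 1.

1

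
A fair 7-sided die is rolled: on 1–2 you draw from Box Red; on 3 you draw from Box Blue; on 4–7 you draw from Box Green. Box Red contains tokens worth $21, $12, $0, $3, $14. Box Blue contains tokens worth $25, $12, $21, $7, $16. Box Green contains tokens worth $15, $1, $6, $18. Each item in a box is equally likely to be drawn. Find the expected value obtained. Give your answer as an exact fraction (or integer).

381/35 dollars

E[X | Box Red] = (21 + 12 + 0 + 3 + 14)/5 = 10
E[X | Box Blue] = (25 + 12 + 21 + 7 + 16)/5 = 81/5
E[X | Box Green] = (15 + 1 + 6 + 18)/4 = 10
E[X] = (2/7)·10 + (1/7)·81/5 + (4/7)·10 = 381/35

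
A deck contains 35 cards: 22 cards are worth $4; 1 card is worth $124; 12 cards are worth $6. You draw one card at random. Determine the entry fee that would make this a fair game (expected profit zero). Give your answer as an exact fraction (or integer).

E[payout] = (22/35)·4 + (1/35)·124 + (12/35)·6 = 284/35
Fair fee = E[payout] = 284/35

284/35 dollars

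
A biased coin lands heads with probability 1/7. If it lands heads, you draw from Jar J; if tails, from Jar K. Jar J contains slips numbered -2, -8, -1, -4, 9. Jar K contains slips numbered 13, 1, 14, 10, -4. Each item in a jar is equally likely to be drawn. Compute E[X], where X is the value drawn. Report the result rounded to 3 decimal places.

E[X | Jar J] = (-2 − 8 − 1 − 4 + 9)/5 = -6/5
E[X | Jar K] = (13 + 1 + 14 + 10 − 4)/5 = 34/5
E[X] = (1/7)·(-6/5) + (6/7)·34/5 = 198/35 ≈ 5.657

5.657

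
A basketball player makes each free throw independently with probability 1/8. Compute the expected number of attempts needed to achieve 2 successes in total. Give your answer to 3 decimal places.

By linearity (sum of 2 independent geometric waits), E[trials] = 2/p = 2/(1/8) = 16.
≈ 16.000

16.000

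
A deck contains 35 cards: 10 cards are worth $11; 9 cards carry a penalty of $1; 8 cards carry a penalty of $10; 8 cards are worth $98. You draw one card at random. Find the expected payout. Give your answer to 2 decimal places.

$23.00

E[payout] = (10/35)·11 + (9/35)·(-1) + (8/35)·(-10) + (8/35)·98 = 23
≈ $23.00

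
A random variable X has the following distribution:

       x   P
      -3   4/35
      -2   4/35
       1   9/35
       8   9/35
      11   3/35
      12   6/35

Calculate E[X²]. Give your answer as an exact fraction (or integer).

E[X²] = (4/35)·9 + (4/35)·4 + (9/35)·1 + (9/35)·64 + (3/35)·121 + (6/35)·144
     = 1864/35

1864/35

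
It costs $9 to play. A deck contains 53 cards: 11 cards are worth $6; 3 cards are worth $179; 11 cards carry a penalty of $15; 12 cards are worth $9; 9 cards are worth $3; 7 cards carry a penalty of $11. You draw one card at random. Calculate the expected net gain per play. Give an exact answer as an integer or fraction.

19/53 dollars

E[payout] = (11/53)·6 + (3/53)·179 + (11/53)·(-15) + (12/53)·9 + (9/53)·3 + (7/53)·(-11) = 496/53
Expected profit = 496/53 − 9 = 19/53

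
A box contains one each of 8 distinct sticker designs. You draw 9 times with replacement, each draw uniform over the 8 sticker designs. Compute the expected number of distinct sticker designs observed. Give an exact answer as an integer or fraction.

Let Xⱼ=1 if type j appears at least once. P(Xⱼ=1) = 1 − ((8−1)/8)^9 = 93864121/134217728.
E[#distinct] = 8·93864121/134217728 = 93864121/16777216.

93864121/16777216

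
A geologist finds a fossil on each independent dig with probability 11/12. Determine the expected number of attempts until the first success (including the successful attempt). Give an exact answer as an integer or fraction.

12/11

For a geometric distribution, E[trials] = 1/p = 1/(11/12) = 12/11.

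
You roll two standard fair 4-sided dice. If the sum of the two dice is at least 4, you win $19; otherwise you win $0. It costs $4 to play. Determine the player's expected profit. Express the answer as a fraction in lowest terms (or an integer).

E[payout] = (3/16)·0 + (13/16)·19 = 247/16
Expected profit = 247/16 − 4 = 183/16

183/16 dollars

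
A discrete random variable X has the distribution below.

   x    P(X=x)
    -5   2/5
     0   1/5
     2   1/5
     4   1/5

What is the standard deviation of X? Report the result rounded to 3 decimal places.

3.655

E[X] = -4/5, E[X²] = 14
Var(X) = E[X²] − (E[X])² = 14 − 16/25 = 334/25
SD(X) = √(334/25) ≈ 3.655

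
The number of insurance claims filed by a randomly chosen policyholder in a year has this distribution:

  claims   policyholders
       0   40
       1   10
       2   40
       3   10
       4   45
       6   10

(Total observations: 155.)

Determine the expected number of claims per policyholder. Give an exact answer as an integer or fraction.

72/31

Total = 155, so P(claims=0) = 40/155, etc.
E[X] = (8/31)·0 + (2/31)·1 + (8/31)·2 + (2/31)·3 + (9/31)·4 + (2/31)·6
     = 72/31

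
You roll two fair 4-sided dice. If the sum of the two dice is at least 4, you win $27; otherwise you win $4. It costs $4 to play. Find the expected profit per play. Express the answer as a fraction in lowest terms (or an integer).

299/16 dollars

E[payout] = (3/16)·4 + (13/16)·27 = 363/16
Expected profit = 363/16 − 4 = 299/16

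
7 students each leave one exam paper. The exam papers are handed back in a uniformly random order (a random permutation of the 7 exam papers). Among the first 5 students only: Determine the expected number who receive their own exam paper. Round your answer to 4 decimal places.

0.7143

Let Xᵢ = 1 if person i gets their own exam paper. For each i, P(Xᵢ=1) = 1/7.
By linearity of expectation, E[X₁+…+X_5] = 5·(1/7) = 5/7.
≈ 0.7143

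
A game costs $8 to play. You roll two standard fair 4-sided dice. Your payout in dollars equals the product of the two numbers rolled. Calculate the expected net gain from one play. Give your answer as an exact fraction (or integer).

-7/4 dollars

Distribution of the product of the two numbers rolled: 1 w.p. 1/16, 2 w.p. 1/8, 3 w.p. 1/8, 4 w.p. 3/16, 6 w.p. 1/8, 8 w.p. 1/8, …
E[payout] = (1/16)·1 + (1/8)·2 + (1/8)·3 + (3/16)·4 + (1/8)·6 + (1/8)·8 + (1/16)·9 + (1/8)·12 + (1/16)·16 = 25/4
Expected profit = 25/4 − 8 = -7/4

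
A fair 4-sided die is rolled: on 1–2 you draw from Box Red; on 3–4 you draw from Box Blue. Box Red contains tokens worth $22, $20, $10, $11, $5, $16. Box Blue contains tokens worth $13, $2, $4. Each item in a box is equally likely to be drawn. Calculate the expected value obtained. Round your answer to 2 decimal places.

$10.17

E[X | Box Red] = (22 + 20 + 10 + 11 + 5 + 16)/6 = 14
E[X | Box Blue] = (13 + 2 + 4)/3 = 19/3
E[X] = (1/2)·14 + (1/2)·19/3 = 61/6 ≈ 10.17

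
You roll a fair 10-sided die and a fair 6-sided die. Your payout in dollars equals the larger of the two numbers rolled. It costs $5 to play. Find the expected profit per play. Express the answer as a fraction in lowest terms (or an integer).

Distribution of the larger of the two numbers rolled: 1 w.p. 1/60, 2 w.p. 1/20, 3 w.p. 1/12, 4 w.p. 7/60, 5 w.p. 3/20, 6 w.p. 11/60, …
E[payout] = (1/60)·1 + (1/20)·2 + (1/12)·3 + (7/60)·4 + (3/20)·5 + (11/60)·6 + (1/10)·7 + (1/10)·8 + (1/10)·9 + (1/10)·10 = 73/12
Expected profit = 73/12 − 5 = 13/12

13/12 dollars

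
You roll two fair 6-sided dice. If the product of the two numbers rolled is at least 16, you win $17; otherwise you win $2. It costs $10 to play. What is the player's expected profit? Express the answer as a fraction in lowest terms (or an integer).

E[payout] = (25/36)·2 + (11/36)·17 = 79/12
Expected profit = 79/12 − 10 = -41/12

-41/12 dollars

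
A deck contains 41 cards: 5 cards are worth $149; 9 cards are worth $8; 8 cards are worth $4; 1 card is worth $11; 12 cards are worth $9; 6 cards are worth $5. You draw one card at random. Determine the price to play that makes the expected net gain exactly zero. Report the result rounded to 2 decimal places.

$24.34

E[payout] = (5/41)·149 + (9/41)·8 + (8/41)·4 + (1/41)·11 + (12/41)·9 + (6/41)·5 = 998/41
Fair fee = E[payout] = 998/41 ≈ $24.34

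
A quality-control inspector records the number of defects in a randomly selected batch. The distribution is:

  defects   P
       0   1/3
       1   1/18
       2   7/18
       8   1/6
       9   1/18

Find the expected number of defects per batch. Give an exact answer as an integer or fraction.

8/3

E[X] = (1/3)·0 + (1/18)·1 + (7/18)·2 + (1/6)·8 + (1/18)·9
     = 8/3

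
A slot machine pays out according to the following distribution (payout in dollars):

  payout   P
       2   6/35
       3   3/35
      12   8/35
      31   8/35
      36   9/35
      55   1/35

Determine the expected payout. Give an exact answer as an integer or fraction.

E[X] = (6/35)·2 + (3/35)·3 + (8/35)·12 + (8/35)·31 + (9/35)·36 + (1/35)·55
     = 744/35

744/35 dollars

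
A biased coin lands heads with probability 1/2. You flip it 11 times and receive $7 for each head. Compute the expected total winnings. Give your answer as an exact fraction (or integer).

E[#heads] = 11·1/2 = 11/2 (linearity over flips).
E[winnings] = 7·11/2 = 77/2.

77/2 dollars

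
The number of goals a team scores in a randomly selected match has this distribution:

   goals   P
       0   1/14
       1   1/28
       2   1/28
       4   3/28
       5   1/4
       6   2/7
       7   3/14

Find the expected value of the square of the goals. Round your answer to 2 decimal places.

28.93

E[X²] = (1/14)·0 + (1/28)·1 + (1/28)·4 + (3/28)·16 + (1/4)·25 + (2/7)·36 + (3/14)·49
     = 405/14 ≈ 28.93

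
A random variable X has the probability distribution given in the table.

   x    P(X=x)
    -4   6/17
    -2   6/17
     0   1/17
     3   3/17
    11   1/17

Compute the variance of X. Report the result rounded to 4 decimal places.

14.8789

E[X] = (6/17)·(-4) + (6/17)·(-2) + (1/17)·0 + (3/17)·3 + (1/17)·11 = -16/17
E[X²] = (6/17)·16 + (6/17)·4 + (1/17)·0 + (3/17)·9 + (1/17)·121 = 268/17
Var(X) = 268/17 − (-16/17)² = 4300/289 ≈ 14.8789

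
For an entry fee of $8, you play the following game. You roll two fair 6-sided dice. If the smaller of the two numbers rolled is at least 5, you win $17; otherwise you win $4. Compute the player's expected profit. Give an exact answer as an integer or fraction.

E[payout] = (8/9)·4 + (1/9)·17 = 49/9
Expected profit = 49/9 − 8 = -23/9

-23/9 dollars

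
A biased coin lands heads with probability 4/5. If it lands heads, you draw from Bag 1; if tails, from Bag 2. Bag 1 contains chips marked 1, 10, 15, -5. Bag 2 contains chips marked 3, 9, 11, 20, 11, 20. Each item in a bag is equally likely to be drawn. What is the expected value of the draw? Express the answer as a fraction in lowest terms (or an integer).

20/3

E[X | Bag 1] = (1 + 10 + 15 − 5)/4 = 21/4
E[X | Bag 2] = (3 + 9 + 11 + 20 + 11 + 20)/6 = 37/3
E[X] = (4/5)·21/4 + (1/5)·37/3 = 20/3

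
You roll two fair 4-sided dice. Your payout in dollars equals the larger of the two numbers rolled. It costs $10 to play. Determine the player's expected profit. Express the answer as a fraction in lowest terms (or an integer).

-55/8 dollars

Distribution of the larger of the two numbers rolled: 1 w.p. 1/16, 2 w.p. 3/16, 3 w.p. 5/16, 4 w.p. 7/16
E[payout] = (1/16)·1 + (3/16)·2 + (5/16)·3 + (7/16)·4 = 25/8
Expected profit = 25/8 − 10 = -55/8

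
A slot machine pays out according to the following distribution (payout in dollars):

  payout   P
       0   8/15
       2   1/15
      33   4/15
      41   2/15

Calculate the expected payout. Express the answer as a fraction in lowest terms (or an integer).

72/5 dollars

E[X] = (8/15)·0 + (1/15)·2 + (4/15)·33 + (2/15)·41
     = 72/5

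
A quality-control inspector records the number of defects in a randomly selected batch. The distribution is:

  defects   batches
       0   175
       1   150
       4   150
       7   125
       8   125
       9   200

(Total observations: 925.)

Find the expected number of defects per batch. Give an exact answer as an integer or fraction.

Total = 925, so P(defects=0) = 175/925, etc.
E[X] = (7/37)·0 + (6/37)·1 + (6/37)·4 + (5/37)·7 + (5/37)·8 + (8/37)·9
     = 177/37

177/37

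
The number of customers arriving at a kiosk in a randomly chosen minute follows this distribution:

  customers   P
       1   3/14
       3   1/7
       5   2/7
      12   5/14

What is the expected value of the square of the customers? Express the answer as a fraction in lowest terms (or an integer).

841/14

E[X²] = (3/14)·1 + (1/7)·9 + (2/7)·25 + (5/14)·144
     = 841/14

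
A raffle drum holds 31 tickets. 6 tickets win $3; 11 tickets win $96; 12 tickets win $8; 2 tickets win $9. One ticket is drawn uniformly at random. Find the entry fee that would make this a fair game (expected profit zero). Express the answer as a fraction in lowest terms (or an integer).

1188/31 dollars

E[payout] = (6/31)·3 + (11/31)·96 + (12/31)·8 + (2/31)·9 = 1188/31
Fair fee = E[payout] = 1188/31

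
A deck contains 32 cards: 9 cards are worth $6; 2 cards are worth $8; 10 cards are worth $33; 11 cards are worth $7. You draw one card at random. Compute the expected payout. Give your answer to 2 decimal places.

$14.91

E[payout] = (9/32)·6 + (2/32)·8 + (10/32)·33 + (11/32)·7 = 477/32
≈ $14.91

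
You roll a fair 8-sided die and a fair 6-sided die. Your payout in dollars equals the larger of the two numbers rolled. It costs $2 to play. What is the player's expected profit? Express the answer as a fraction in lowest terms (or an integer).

155/48 dollars

Distribution of the larger of the two numbers rolled: 1 w.p. 1/48, 2 w.p. 1/16, 3 w.p. 5/48, 4 w.p. 7/48, 5 w.p. 3/16, 6 w.p. 11/48, …
E[payout] = (1/48)·1 + (1/16)·2 + (5/48)·3 + (7/48)·4 + (3/16)·5 + (11/48)·6 + (1/8)·7 + (1/8)·8 = 251/48
Expected profit = 251/48 − 2 = 155/48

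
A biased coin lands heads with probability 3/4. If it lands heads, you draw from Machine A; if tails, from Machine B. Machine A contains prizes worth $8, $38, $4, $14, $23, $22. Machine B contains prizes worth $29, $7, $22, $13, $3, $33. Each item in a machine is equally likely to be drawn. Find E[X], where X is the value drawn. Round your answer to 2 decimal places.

E[X | Machine A] = (8 + 38 + 4 + 14 + 23 + 22)/6 = 109/6
E[X | Machine B] = (29 + 7 + 22 + 13 + 3 + 33)/6 = 107/6
E[X] = (3/4)·109/6 + (1/4)·107/6 = 217/12 ≈ 18.08

$18.08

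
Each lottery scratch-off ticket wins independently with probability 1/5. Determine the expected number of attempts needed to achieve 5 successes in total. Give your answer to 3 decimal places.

25.000

By linearity (sum of 5 independent geometric waits), E[trials] = 5/p = 5/(1/5) = 25.
≈ 25.000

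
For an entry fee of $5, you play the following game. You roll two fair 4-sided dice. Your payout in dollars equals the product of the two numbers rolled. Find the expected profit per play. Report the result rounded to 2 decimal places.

Distribution of the product of the two numbers rolled: 1 w.p. 1/16, 2 w.p. 1/8, 3 w.p. 1/8, 4 w.p. 3/16, 6 w.p. 1/8, 8 w.p. 1/8, …
E[payout] = (1/16)·1 + (1/8)·2 + (1/8)·3 + (3/16)·4 + (1/8)·6 + (1/8)·8 + (1/16)·9 + (1/8)·12 + (1/16)·16 = 25/4
Expected profit = 25/4 − 5 = 5/4 ≈ $1.25

$1.25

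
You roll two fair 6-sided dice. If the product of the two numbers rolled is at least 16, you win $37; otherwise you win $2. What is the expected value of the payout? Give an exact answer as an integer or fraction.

457/36 dollars

E[payout] = (25/36)·2 + (11/36)·37 = 457/36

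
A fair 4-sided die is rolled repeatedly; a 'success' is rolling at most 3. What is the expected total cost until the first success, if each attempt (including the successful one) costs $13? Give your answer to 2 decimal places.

E[#attempts] = 1/p = 4/3; E[cost] = 13·4/3 = 52/3.
≈ 17.33

$17.33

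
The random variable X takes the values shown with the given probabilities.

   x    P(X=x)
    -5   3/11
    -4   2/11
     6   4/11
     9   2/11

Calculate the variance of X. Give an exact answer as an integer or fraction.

E[X] = (3/11)·(-5) + (2/11)·(-4) + (4/11)·6 + (2/11)·9 = 19/11
E[X²] = (3/11)·25 + (2/11)·16 + (4/11)·36 + (2/11)·81 = 413/11
Var(X) = 413/11 − (19/11)² = 4182/121

4182/121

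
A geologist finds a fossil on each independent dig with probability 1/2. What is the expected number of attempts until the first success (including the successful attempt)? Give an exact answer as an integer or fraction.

2

For a geometric distribution, E[trials] = 1/p = 1/(1/2) = 2.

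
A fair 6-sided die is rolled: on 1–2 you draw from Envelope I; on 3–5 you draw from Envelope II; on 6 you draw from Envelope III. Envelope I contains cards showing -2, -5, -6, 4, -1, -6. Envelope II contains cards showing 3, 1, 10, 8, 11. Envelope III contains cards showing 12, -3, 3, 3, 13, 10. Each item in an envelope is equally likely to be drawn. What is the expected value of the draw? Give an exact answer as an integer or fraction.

52/15

E[X | Envelope I] = (-2 − 5 − 6 + 4 − 1 − 6)/6 = -8/3
E[X | Envelope II] = (3 + 1 + 10 + 8 + 11)/5 = 33/5
E[X | Envelope III] = (12 − 3 + 3 + 3 + 13 + 10)/6 = 19/3
E[X] = (1/3)·(-8/3) + (1/2)·33/5 + (1/6)·19/3 = 52/15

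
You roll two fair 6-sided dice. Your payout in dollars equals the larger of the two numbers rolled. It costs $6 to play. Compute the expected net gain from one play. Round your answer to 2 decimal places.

Distribution of the larger of the two numbers rolled: 1 w.p. 1/36, 2 w.p. 1/12, 3 w.p. 5/36, 4 w.p. 7/36, 5 w.p. 1/4, 6 w.p. 11/36
E[payout] = (1/36)·1 + (1/12)·2 + (5/36)·3 + (7/36)·4 + (1/4)·5 + (11/36)·6 = 161/36
Expected profit = 161/36 − 6 = -55/36 ≈ -$1.53

-$1.53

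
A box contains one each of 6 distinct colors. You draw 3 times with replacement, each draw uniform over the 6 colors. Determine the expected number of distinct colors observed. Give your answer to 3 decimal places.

Let Xⱼ=1 if type j appears at least once. P(Xⱼ=1) = 1 − ((6−1)/6)^3 = 91/216.
E[#distinct] = 6·91/216 = 91/36.
≈ 2.528

2.528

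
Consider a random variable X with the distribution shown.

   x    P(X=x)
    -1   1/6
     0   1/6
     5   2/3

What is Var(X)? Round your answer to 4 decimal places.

E[X] = (1/6)·(-1) + (1/6)·0 + (2/3)·5 = 19/6
E[X²] = (1/6)·1 + (1/6)·0 + (2/3)·25 = 101/6
Var(X) = 101/6 − (19/6)² = 245/36 ≈ 6.8056

6.8056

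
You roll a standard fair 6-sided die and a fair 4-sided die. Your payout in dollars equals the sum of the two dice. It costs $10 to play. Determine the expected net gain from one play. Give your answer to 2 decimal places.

-$4.00

Distribution of the sum of the two dice: 2 w.p. 1/24, 3 w.p. 1/12, 4 w.p. 1/8, 5 w.p. 1/6, 6 w.p. 1/6, 7 w.p. 1/6, …
E[payout] = (1/24)·2 + (1/12)·3 + (1/8)·4 + (1/6)·5 + (1/6)·6 + (1/6)·7 + (1/8)·8 + (1/12)·9 + (1/24)·10 = 6
Expected profit = 6 − 10 = -4 ≈ -$4.00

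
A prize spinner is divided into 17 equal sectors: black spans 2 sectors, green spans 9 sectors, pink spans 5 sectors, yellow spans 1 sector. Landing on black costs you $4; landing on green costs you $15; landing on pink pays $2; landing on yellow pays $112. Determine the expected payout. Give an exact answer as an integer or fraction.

E[payout] = (2/17)·(-4) + (9/17)·(-15) + (5/17)·2 + (1/17)·112 = -21/17

-21/17 dollars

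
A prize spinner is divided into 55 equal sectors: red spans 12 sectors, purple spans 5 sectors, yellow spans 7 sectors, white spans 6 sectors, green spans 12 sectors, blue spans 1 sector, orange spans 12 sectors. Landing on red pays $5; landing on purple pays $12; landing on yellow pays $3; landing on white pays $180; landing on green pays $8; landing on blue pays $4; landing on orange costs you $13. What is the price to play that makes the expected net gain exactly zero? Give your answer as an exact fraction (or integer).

E[payout] = (12/55)·5 + (5/55)·12 + (7/55)·3 + (6/55)·180 + (12/55)·8 + (1/55)·4 + (12/55)·(-13) = 233/11
Fair fee = E[payout] = 233/11

233/11 dollars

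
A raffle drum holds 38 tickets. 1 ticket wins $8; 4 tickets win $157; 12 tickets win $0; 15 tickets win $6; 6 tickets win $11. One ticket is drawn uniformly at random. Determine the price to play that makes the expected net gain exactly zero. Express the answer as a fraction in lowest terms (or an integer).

E[payout] = (1/38)·8 + (4/38)·157 + (12/38)·0 + (15/38)·6 + (6/38)·11 = 396/19
Fair fee = E[payout] = 396/19

396/19 dollars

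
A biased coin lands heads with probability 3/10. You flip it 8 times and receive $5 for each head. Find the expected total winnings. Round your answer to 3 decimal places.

$12.000

E[#heads] = 8·3/10 = 12/5 (linearity over flips).
E[winnings] = 5·12/5 = 12.
≈ 12.000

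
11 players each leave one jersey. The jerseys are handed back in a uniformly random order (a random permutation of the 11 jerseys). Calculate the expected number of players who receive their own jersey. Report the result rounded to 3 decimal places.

Let Xᵢ = 1 if person i gets their own jersey. For each i, P(Xᵢ=1) = 1/11.
By linearity of expectation, E[X₁+…+X_11] = 11·(1/11) = 1.
≈ 1.000

1.000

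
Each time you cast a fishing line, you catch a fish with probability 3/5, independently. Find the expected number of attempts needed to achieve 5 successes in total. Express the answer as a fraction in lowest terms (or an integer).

25/3

By linearity (sum of 5 independent geometric waits), E[trials] = 5/p = 5/(3/5) = 25/3.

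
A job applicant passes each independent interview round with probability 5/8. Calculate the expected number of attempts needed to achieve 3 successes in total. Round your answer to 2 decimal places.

4.80

By linearity (sum of 3 independent geometric waits), E[trials] = 3/p = 3/(5/8) = 24/5.
≈ 4.80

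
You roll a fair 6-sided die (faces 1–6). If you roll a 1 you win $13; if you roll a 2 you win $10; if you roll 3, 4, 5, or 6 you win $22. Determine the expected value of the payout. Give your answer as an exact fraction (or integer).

37/2 dollars

E[payout] = (1/6)·10 + (1/6)·13 + (2/3)·22 = 37/2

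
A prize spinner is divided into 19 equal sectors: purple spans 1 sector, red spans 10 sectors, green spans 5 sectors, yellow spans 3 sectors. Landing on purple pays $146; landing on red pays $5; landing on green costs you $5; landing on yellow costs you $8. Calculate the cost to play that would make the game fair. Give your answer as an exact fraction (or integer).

147/19 dollars

E[payout] = (1/19)·146 + (10/19)·5 + (5/19)·(-5) + (3/19)·(-8) = 147/19
Fair fee = E[payout] = 147/19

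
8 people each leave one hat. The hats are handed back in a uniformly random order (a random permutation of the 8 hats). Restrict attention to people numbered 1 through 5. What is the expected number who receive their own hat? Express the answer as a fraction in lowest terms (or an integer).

Let Xᵢ = 1 if person i gets their own hat. For each i, P(Xᵢ=1) = 1/8.
By linearity of expectation, E[X₁+…+X_5] = 5·(1/8) = 5/8.

5/8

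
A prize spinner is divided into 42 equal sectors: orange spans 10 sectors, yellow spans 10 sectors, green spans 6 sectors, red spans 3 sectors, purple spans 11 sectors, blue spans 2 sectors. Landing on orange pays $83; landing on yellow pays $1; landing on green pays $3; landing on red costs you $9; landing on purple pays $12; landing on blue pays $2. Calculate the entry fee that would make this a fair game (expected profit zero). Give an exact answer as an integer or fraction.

E[payout] = (10/42)·83 + (10/42)·1 + (6/42)·3 + (3/42)·(-9) + (11/42)·12 + (2/42)·2 = 967/42
Fair fee = E[payout] = 967/42

967/42 dollars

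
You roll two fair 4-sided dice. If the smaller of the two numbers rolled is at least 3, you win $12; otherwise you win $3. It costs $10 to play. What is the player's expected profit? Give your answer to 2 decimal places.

E[payout] = (3/4)·3 + (1/4)·12 = 21/4
Expected profit = 21/4 − 10 = -19/4 ≈ -$4.75

-$4.75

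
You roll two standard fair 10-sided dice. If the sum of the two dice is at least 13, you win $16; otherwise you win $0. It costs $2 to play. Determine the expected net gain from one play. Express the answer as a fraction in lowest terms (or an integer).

94/25 dollars

E[payout] = (16/25)·0 + (9/25)·16 = 144/25
Expected profit = 144/25 − 2 = 94/25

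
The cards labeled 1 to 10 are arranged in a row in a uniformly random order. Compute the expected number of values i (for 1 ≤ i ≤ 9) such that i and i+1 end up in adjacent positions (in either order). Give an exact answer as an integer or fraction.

For each i ∈ {1,…,9}, let Xᵢ = 1 if i and i+1 are adjacent. P(Xᵢ=1) = 2·(10−1)!/10! = 2/10.
By linearity, E[ΣXᵢ] = (9)·(2/10) = 9/5.

9/5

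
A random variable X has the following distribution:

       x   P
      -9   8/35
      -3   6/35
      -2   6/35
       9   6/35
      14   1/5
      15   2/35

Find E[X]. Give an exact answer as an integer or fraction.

E[X] = (8/35)·(-9) + (6/35)·(-3) + (6/35)·(-2) + (6/35)·9 + (1/5)·14 + (2/35)·15
     = 16/7

16/7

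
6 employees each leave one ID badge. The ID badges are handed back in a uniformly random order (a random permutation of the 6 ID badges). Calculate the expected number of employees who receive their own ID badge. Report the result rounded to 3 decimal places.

1.000

Let Xᵢ = 1 if person i gets their own ID badge. For each i, P(Xᵢ=1) = 1/6.
By linearity of expectation, E[X₁+…+X_6] = 6·(1/6) = 1.
≈ 1.000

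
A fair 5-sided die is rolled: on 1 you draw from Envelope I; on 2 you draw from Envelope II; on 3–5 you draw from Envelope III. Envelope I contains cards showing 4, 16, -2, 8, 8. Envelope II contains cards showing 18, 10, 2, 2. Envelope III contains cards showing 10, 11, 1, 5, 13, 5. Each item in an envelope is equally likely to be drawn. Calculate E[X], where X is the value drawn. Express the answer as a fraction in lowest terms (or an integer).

E[X | Envelope I] = (4 + 16 − 2 + 8 + 8)/5 = 34/5
E[X | Envelope II] = (18 + 10 + 2 + 2)/4 = 8
E[X | Envelope III] = (10 + 11 + 1 + 5 + 13 + 5)/6 = 15/2
E[X] = (1/5)·34/5 + (1/5)·8 + (3/5)·15/2 = 373/50

373/50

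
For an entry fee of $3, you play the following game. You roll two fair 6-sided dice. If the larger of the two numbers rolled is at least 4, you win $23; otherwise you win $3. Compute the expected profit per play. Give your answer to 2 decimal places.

E[payout] = (1/4)·3 + (3/4)·23 = 18
Expected profit = 18 − 3 = 15 ≈ $15.00

$15.00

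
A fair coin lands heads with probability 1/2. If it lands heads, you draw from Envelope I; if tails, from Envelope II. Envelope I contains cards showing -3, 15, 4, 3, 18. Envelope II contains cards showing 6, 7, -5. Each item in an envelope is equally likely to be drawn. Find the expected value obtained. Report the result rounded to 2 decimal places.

E[X | Envelope I] = (-3 + 15 + 4 + 3 + 18)/5 = 37/5
E[X | Envelope II] = (6 + 7 − 5)/3 = 8/3
E[X] = (1/2)·37/5 + (1/2)·8/3 = 151/30 ≈ 5.03

5.03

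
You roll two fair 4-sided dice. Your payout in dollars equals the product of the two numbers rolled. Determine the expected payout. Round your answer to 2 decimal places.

$6.25

Distribution of the product of the two numbers rolled: 1 w.p. 1/16, 2 w.p. 1/8, 3 w.p. 1/8, 4 w.p. 3/16, 6 w.p. 1/8, 8 w.p. 1/8, …
E[payout] = (1/16)·1 + (1/8)·2 + (1/8)·3 + (3/16)·4 + (1/8)·6 + (1/8)·8 + (1/16)·9 + (1/8)·12 + (1/16)·16 = 25/4
≈ $6.25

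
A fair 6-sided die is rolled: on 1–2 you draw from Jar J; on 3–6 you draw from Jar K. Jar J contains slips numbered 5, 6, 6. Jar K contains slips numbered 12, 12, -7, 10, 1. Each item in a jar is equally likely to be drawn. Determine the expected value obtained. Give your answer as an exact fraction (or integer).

E[X | Jar J] = (5 + 6 + 6)/3 = 17/3
E[X | Jar K] = (12 + 12 − 7 + 10 + 1)/5 = 28/5
E[X] = (1/3)·17/3 + (2/3)·28/5 = 253/45

253/45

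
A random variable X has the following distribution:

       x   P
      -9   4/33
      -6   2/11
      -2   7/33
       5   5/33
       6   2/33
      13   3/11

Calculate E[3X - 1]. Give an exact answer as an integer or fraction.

57/11

E[3x-1] = (4/33)·(-28) + (2/11)·(-19) + (7/33)·(-7) + (5/33)·14 + (2/33)·17 + (3/11)·38
     = 57/11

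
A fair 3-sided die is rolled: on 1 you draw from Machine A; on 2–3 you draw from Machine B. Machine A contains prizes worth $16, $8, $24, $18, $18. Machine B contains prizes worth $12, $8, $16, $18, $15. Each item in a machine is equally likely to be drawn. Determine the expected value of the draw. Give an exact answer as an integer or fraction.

E[X | Machine A] = (16 + 8 + 24 + 18 + 18)/5 = 84/5
E[X | Machine B] = (12 + 8 + 16 + 18 + 15)/5 = 69/5
E[X] = (1/3)·84/5 + (2/3)·69/5 = 74/5

74/5 dollars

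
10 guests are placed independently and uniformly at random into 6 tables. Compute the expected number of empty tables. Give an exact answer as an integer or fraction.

9765625/10077696

Let Xⱼ=1 if table j is empty. P(Xⱼ=1) = ((6-1)/6)^10 = 9765625/60466176.
By linearity, E[#empty] = 6·9765625/60466176 = 9765625/10077696.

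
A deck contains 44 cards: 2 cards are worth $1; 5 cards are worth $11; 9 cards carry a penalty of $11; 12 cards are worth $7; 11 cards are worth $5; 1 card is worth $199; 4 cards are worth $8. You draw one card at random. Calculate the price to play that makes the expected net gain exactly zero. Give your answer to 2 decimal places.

E[payout] = (2/44)·1 + (5/44)·11 + (9/44)·(-11) + (12/44)·7 + (11/44)·5 + (1/44)·199 + (4/44)·8 = 82/11
Fair fee = E[payout] = 82/11 ≈ $7.45

$7.45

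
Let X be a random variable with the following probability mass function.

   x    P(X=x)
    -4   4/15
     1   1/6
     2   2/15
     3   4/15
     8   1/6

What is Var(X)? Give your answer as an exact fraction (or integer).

947/60

E[X] = (4/15)·(-4) + (1/6)·1 + (2/15)·2 + (4/15)·3 + (1/6)·8 = 3/2
E[X²] = (4/15)·16 + (1/6)·1 + (2/15)·4 + (4/15)·9 + (1/6)·64 = 541/30
Var(X) = 541/30 − (3/2)² = 947/60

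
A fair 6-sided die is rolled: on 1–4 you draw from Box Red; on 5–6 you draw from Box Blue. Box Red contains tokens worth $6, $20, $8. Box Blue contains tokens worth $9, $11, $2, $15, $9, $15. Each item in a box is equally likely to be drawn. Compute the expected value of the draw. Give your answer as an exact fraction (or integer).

E[X | Box Red] = (6 + 20 + 8)/3 = 34/3
E[X | Box Blue] = (9 + 11 + 2 + 15 + 9 + 15)/6 = 61/6
E[X] = (2/3)·34/3 + (1/3)·61/6 = 197/18

197/18 dollars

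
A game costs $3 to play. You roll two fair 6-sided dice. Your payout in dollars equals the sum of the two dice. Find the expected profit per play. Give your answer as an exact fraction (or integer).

Distribution of the sum of the two dice: 2 w.p. 1/36, 3 w.p. 1/18, 4 w.p. 1/12, 5 w.p. 1/9, 6 w.p. 5/36, 7 w.p. 1/6, …
E[payout] = (1/36)·2 + (1/18)·3 + (1/12)·4 + (1/9)·5 + (5/36)·6 + (1/6)·7 + (5/36)·8 + (1/9)·9 + (1/12)·10 + (1/18)·11 + (1/36)·12 = 7
Expected profit = 7 − 3 = 4

$4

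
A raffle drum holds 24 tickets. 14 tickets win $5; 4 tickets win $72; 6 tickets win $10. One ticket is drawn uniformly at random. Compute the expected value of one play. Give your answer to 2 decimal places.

$17.42

E[payout] = (14/24)·5 + (4/24)·72 + (6/24)·10 = 209/12
≈ $17.42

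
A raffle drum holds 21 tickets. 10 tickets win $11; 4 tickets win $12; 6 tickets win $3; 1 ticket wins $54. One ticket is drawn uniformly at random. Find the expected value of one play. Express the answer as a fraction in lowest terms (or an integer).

230/21 dollars

E[payout] = (10/21)·11 + (4/21)·12 + (6/21)·3 + (1/21)·54 = 230/21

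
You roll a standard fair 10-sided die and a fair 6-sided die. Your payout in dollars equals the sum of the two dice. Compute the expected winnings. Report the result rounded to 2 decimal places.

$9.00

Distribution of the sum of the two dice: 2 w.p. 1/60, 3 w.p. 1/30, 4 w.p. 1/20, 5 w.p. 1/15, 6 w.p. 1/12, 7 w.p. 1/10, …
E[payout] = (1/60)·2 + (1/30)·3 + (1/20)·4 + (1/15)·5 + (1/12)·6 + (1/10)·7 + (1/10)·8 + (1/10)·9 + (1/10)·10 + (1/10)·11 + (1/12)·12 + (1/15)·13 + (1/20)·14 + (1/30)·15 + (1/60)·16 = 9
≈ $9.00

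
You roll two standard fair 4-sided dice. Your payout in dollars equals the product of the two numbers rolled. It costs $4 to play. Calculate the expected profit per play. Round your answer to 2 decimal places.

$2.25

Distribution of the product of the two numbers rolled: 1 w.p. 1/16, 2 w.p. 1/8, 3 w.p. 1/8, 4 w.p. 3/16, 6 w.p. 1/8, 8 w.p. 1/8, …
E[payout] = (1/16)·1 + (1/8)·2 + (1/8)·3 + (3/16)·4 + (1/8)·6 + (1/8)·8 + (1/16)·9 + (1/8)·12 + (1/16)·16 = 25/4
Expected profit = 25/4 − 4 = 9/4 ≈ $2.25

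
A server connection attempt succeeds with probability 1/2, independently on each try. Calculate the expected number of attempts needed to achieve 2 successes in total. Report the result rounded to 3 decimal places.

4.000

By linearity (sum of 2 independent geometric waits), E[trials] = 2/p = 2/(1/2) = 4.
≈ 4.000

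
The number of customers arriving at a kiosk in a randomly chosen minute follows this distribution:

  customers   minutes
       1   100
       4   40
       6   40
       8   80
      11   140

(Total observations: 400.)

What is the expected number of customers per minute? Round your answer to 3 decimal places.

6.700

Total = 400, so P(customers=1) = 100/400, etc.
E[X] = (1/4)·1 + (1/10)·4 + (1/10)·6 + (1/5)·8 + (7/20)·11
     = 67/10 ≈ 6.700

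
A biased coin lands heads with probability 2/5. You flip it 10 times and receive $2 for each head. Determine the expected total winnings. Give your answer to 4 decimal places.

$8.0000

E[#heads] = 10·2/5 = 4 (linearity over flips).
E[winnings] = 2·4 = 8.
≈ 8.0000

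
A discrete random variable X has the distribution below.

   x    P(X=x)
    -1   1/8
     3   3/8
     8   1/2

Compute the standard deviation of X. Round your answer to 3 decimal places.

3.240

E[X] = 5, E[X²] = 71/2
Var(X) = E[X²] − (E[X])² = 71/2 − 25 = 21/2
SD(X) = √(21/2) ≈ 3.240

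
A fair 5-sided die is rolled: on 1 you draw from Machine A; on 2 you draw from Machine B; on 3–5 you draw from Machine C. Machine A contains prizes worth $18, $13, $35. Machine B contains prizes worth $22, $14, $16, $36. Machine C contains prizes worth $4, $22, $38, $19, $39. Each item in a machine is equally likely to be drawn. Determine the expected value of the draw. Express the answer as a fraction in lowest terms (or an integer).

586/25 dollars

E[X | Machine A] = (18 + 13 + 35)/3 = 22
E[X | Machine B] = (22 + 14 + 16 + 36)/4 = 22
E[X | Machine C] = (4 + 22 + 38 + 19 + 39)/5 = 122/5
E[X] = (1/5)·22 + (1/5)·22 + (3/5)·122/5 = 586/25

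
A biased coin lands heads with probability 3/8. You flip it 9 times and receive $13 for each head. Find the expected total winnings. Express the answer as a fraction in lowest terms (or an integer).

351/8 dollars

E[#heads] = 9·3/8 = 27/8 (linearity over flips).
E[winnings] = 13·27/8 = 351/8.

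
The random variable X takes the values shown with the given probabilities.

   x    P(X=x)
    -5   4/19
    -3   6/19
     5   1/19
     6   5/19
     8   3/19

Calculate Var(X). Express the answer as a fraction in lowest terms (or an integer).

E[X] = (4/19)·(-5) + (6/19)·(-3) + (1/19)·5 + (5/19)·6 + (3/19)·8 = 21/19
E[X²] = (4/19)·25 + (6/19)·9 + (1/19)·25 + (5/19)·36 + (3/19)·64 = 29
Var(X) = 29 − (21/19)² = 10028/361

10028/361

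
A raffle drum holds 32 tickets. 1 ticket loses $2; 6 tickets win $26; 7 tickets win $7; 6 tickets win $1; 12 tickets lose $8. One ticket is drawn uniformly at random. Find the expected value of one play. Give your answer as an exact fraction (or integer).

E[payout] = (1/32)·(-2) + (6/32)·26 + (7/32)·7 + (6/32)·1 + (12/32)·(-8) = 113/32

113/32 dollars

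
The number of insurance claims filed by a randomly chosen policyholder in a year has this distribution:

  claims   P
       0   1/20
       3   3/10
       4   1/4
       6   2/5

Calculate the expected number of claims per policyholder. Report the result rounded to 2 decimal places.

E[X] = (1/20)·0 + (3/10)·3 + (1/4)·4 + (2/5)·6
     = 43/10 ≈ 4.30

4.30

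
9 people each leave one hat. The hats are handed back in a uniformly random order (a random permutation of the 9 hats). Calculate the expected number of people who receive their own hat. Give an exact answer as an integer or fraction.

Let Xᵢ = 1 if person i gets their own hat. For each i, P(Xᵢ=1) = 1/9.
By linearity of expectation, E[X₁+…+X_9] = 9·(1/9) = 1.

1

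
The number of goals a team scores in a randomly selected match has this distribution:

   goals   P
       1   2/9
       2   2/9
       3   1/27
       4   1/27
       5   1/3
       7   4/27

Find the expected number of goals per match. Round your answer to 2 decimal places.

E[X] = (2/9)·1 + (2/9)·2 + (1/27)·3 + (1/27)·4 + (1/3)·5 + (4/27)·7
     = 98/27 ≈ 3.63

3.63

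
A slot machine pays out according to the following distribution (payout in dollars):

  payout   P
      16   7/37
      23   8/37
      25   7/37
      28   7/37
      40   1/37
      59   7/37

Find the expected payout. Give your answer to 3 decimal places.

E[X] = (7/37)·16 + (8/37)·23 + (7/37)·25 + (7/37)·28 + (1/37)·40 + (7/37)·59
     = 1120/37 ≈ 30.270

$30.270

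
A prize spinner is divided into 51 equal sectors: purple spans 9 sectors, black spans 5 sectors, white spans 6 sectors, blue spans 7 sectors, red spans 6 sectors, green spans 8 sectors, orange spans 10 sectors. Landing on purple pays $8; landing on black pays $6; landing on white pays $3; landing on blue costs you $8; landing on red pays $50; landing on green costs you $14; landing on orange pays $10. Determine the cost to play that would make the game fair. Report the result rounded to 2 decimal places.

$6.90

E[payout] = (9/51)·8 + (5/51)·6 + (6/51)·3 + (7/51)·(-8) + (6/51)·50 + (8/51)·(-14) + (10/51)·10 = 352/51
Fair fee = E[payout] = 352/51 ≈ $6.90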